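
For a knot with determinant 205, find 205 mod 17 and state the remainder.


Step 1: A knot is p-colorable if and only if p divides its determinant.
Step 2: Compute 205 mod 17.
205 = 12 * 17 + 1
Step 3: 205 mod 17 = 1
Step 4: The knot is 17-colorable: no

1


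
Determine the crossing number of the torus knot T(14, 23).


For a torus knot T(p, q) with gcd(p,q)=1,
the crossing number is min(p*(q-1), q*(p-1)).
p*(q-1) = 14*22 = 308
q*(p-1) = 23*13 = 299
min(308, 299) = 299

299


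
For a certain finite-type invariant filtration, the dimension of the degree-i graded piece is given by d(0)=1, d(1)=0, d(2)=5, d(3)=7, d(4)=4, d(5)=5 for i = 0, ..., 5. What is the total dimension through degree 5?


Total dimension = d(0) + d(1) + ... + d(5)
= 1 + 0 + 5 + 7 + 4 + 5
= 22

22


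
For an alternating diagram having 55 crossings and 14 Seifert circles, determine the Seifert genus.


For alternating knots, g = (c - s + 1)/2.
= (55 - 14 + 1)/2
= 42/2 = 21

21


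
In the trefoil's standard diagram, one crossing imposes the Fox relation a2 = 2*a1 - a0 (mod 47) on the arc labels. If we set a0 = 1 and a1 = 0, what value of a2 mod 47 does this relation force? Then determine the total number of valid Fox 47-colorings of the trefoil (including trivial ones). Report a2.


Step 1: Apply the given crossing relation 2*a1 - a0 - a2 = 0 (mod 47).
  a2 = 2*a1 - a0 mod 47
  a2 = 2*0 - 1 mod 47
  a2 = 0 - 1 mod 47
  a2 = -1 mod 47 = 46
Step 2: The trefoil has determinant 3.
  Number of Fox p-colorings (p prime) is p^2 if p = 3, else p.
  Since 47 does not divide 3, only trivial (constant) colorings exist.
  (So the trial a0 = 1, a1 = 0 with a0 != a1 does NOT extend to a valid coloring of the whole trefoil: the other two crossing relations require 3*(a1 - a0) = 0 (mod 47), which fails.)
  Total colorings = 47
Step 3: a2 = 46, total Fox 47-colorings = 47

46


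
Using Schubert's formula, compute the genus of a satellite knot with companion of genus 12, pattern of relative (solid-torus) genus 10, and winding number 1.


Schubert: g(satellite) = g_rel(pattern) + |winding| * g(companion),
where g_rel(pattern) is the genus of the pattern relative to the solid torus.
= 10 + 1 * 12
= 10 + 12 = 22

22


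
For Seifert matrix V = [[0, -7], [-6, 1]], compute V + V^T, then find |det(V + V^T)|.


Step 1: Form V + V^T where V = [[0, -7], [-6, 1]]
  V^T = [[0, -6], [-7, 1]]
  V + V^T = [[0, -13], [-13, 2]]
Step 2: det(V + V^T) = 0*2 - (-13)*(-13)
  = 0 - 169 = -169
Step 3: Knot determinant = |det(V + V^T)| = |-169| = 169

169


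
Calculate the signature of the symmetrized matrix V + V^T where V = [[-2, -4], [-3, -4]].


Step 1: V + V^T = [[-4, -7], [-7, -8]]
Step 2: trace = -12, det = -17
Step 3: Discriminant = (-12)^2 - 4*(-17) = 212
Step 4: Eigenvalues: 1.28011, -13.2801
Step 5: Signature = (# positive eigenvalues) - (# negative eigenvalues) = 0

0


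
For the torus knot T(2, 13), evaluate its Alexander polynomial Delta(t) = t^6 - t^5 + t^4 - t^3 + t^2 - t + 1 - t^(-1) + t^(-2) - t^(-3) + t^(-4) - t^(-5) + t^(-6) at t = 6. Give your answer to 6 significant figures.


Substituting t = 6 into Delta(t) = t^6 - t^5 + t^4 - t^3 + t^2 - t + 1 - t^(-1) + t^(-2) - t^(-3) + t^(-4) - t^(-5) + t^(-6):
Term values: (46656) + (-7776) + (1296) + (-216) + (36) + (-6) + (1) + (-0.166667) + (0.0277778) + (-0.00462963) + (0.000771605) + (-0.000128601) + (2.14335e-05)
Sum = 39990.85715
Rounded to 6 significant figures: 39990.9

39990.9


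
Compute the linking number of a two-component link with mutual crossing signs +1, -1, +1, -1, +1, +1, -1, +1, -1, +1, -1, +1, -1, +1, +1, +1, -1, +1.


Step 1: Count positive crossings: 11
Step 2: Count negative crossings: 7
Step 3: Sum of signs = 11 - 7 = 4
Step 4: Linking number = sum/2 = 4/2 = 2

2


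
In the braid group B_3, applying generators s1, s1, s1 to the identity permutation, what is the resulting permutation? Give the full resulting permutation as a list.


Starting with identity [1, 2, 3].
Apply generators in sequence:
  After s1: [2, 1, 3]
  After s1: [1, 2, 3]
  After s1: [2, 1, 3]
Final permutation: [2, 1, 3]

[2, 1, 3]


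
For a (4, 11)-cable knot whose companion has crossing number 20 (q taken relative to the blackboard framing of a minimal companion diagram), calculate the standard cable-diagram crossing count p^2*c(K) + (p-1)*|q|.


Step 1: Each of the c(K) crossings of the companion diagram becomes p*p = p^2 crossings among the p parallel strands, and each of the |q| twists s_1 s_2 ... s_(p-1) adds (p-1) crossings.
  Crossings = p^2 * c(K) + (p-1)*|q|
Step 2: = 4^2 * 20 + (4-1)*11
Step 3: = 16*20 + 3*11
Step 4: = 320 + 33 = 353

353


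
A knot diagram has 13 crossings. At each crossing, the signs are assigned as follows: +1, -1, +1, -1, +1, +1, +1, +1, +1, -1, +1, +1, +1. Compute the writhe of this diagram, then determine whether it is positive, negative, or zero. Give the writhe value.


Step 1: Count positive crossings (+1).
Positive crossings: 10
Step 2: Count negative crossings (-1).
Negative crossings: 3
Step 3: Writhe = (positive) - (negative)
w = 10 - 3 = 7
Step 4: |w| = 7, and w is positive

7


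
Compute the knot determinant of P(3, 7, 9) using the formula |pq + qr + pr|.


Step 1: Compute pq + qr + pr.
pq = 3*7 = 21
qr = 7*9 = 63
pr = 3*9 = 27
pq + qr + pr = 21 + 63 + 27 = 111
Step 2: Take absolute value.
det(P(3,7,9)) = |111| = 111

111


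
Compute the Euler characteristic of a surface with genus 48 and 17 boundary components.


chi = 2 - 2g - b
= 2 - 2*48 - 17
= 2 - 96 - 17 = -111

-111


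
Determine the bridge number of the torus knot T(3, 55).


The bridge number of T(p,q) is min(p,q).
min(3, 55) = 3

3


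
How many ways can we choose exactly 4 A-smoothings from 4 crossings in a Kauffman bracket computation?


We choose which 4 of 4 crossings get A-smoothings.
C(4, 4) = 4! / (4! * 0!)
= 1

1


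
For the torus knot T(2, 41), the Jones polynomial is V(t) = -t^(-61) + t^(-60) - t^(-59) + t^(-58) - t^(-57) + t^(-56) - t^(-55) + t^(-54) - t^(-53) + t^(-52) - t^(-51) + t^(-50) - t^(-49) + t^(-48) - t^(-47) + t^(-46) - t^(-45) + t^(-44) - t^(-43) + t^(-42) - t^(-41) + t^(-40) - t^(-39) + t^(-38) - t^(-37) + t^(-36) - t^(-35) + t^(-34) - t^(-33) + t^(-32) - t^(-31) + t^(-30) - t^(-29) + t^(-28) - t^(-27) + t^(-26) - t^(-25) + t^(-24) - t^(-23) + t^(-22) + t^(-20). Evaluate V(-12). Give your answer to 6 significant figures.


Substituting t = -12 into V(t) = -t^(-61) + t^(-60) - t^(-59) + t^(-58) - t^(-57) + t^(-56) - t^(-55) + t^(-54) - t^(-53) + t^(-52) - t^(-51) + t^(-50) - t^(-49) + t^(-48) - t^(-47) + t^(-46) - t^(-45) + t^(-44) - t^(-43) + t^(-42) - t^(-41) + t^(-40) - t^(-39) + t^(-38) - t^(-37) + t^(-36) - t^(-35) + t^(-34) - t^(-33) + t^(-32) - t^(-31) + t^(-30) - t^(-29) + t^(-28) - t^(-27) + t^(-26) - t^(-25) + t^(-24) - t^(-23) + t^(-22) + t^(-20):
  (-)t^(-61) = 1.47892e-66
  (+)t^(-60) = 1.7747e-65
  (-)t^(-59) = 2.12964e-64
  (+)t^(-58) = 2.55557e-63
  (-)t^(-57) = 3.06668e-62
  (+)t^(-56) = 3.68002e-61
  (-)t^(-55) = 4.41602e-60
  (+)t^(-54) = 5.29923e-59
  (-)t^(-53) = 6.35908e-58
  (+)t^(-52) = 7.63089e-57
  (-)t^(-51) = 9.15707e-56
  (+)t^(-50) = 1.09885e-54
  (-)t^(-49) = 1.31862e-53
  (+)t^(-48) = 1.58234e-52
  (-)t^(-47) = 1.89881e-51
  (+)t^(-46) = 2.27857e-50
  (-)t^(-45) = 2.73429e-49
  (+)t^(-44) = 3.28114e-48
  (-)t^(-43) = 3.93737e-47
  (+)t^(-42) = 4.72485e-46
  (-)t^(-41) = 5.66982e-45
  (+)t^(-40) = 6.80378e-44
  (-)t^(-39) = 8.16453e-43
  (+)t^(-38) = 9.79744e-42
  (-)t^(-37) = 1.17569e-40
  (+)t^(-36) = 1.41083e-39
  (-)t^(-35) = 1.693e-38
  (+)t^(-34) = 2.0316e-37
  (-)t^(-33) = 2.43792e-36
  (+)t^(-32) = 2.9255e-35
  (-)t^(-31) = 3.5106e-34
  (+)t^(-30) = 4.21272e-33
  (-)t^(-29) = 5.05526e-32
  (+)t^(-28) = 6.06632e-31
  (-)t^(-27) = 7.27958e-30
  (+)t^(-26) = 8.7355e-29
  (-)t^(-25) = 1.04826e-27
  (+)t^(-24) = 1.25791e-26
  (-)t^(-23) = 1.50949e-25
  (+)t^(-22) = 1.81139e-24
  (+)t^(-20) = 2.60841e-22
Sum = (1.47892e-66) + (1.7747e-65) + (2.12964e-64) + (2.55557e-63) + (3.06668e-62) + (3.68002e-61) + (4.41602e-60) + (5.29923e-59) + (6.35908e-58) + (7.63089e-57) + (9.15707e-56) + (1.09885e-54) + (1.31862e-53) + (1.58234e-52) + (1.89881e-51) + (2.27857e-50) + (2.73429e-49) + (3.28114e-48) + (3.93737e-47) + (4.72485e-46) + (5.66982e-45) + (6.80378e-44) + (8.16453e-43) + (9.79744e-42) + (1.17569e-40) + (1.41083e-39) + (1.693e-38) + (2.0316e-37) + (2.43792e-36) + (2.9255e-35) + (3.5106e-34) + (4.21272e-33) + (5.05526e-32) + (6.06632e-31) + (7.27958e-30) + (8.7355e-29) + (1.04826e-27) + (1.25791e-26) + (1.50949e-25) + (1.81139e-24) + (2.60841e-22)
= 2.628165977e-22
Rounded to 6 significant figures: 2.62817e-22

2.62817e-22


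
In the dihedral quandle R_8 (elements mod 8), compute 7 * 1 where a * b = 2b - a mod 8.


7 * 1 = 2*1 - 7 mod 8
= 2 - 7 mod 8
= -5 mod 8 = 3

3


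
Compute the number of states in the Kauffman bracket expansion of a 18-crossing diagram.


Each crossing contributes 2 choices (A-smoothing or B-smoothing).
Total states = 2^18 = 262144

262144


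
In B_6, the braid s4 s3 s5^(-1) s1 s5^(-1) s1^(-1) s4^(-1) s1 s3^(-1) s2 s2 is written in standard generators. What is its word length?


The word length counts the number of generators (including inverses).
Listing each generator: s4, s3, s5^(-1), s1, s5^(-1), s1^(-1), s4^(-1), s1, s3^(-1), s2, s2
There are 11 generators in this braid word.

11


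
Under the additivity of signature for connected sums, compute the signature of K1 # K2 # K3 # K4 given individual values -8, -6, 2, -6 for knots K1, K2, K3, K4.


The signature is additive under connected sum.
signature(K1 # K2 # K3 # K4) = (-8) + (-6) + (2) + (-6)
= -18

-18


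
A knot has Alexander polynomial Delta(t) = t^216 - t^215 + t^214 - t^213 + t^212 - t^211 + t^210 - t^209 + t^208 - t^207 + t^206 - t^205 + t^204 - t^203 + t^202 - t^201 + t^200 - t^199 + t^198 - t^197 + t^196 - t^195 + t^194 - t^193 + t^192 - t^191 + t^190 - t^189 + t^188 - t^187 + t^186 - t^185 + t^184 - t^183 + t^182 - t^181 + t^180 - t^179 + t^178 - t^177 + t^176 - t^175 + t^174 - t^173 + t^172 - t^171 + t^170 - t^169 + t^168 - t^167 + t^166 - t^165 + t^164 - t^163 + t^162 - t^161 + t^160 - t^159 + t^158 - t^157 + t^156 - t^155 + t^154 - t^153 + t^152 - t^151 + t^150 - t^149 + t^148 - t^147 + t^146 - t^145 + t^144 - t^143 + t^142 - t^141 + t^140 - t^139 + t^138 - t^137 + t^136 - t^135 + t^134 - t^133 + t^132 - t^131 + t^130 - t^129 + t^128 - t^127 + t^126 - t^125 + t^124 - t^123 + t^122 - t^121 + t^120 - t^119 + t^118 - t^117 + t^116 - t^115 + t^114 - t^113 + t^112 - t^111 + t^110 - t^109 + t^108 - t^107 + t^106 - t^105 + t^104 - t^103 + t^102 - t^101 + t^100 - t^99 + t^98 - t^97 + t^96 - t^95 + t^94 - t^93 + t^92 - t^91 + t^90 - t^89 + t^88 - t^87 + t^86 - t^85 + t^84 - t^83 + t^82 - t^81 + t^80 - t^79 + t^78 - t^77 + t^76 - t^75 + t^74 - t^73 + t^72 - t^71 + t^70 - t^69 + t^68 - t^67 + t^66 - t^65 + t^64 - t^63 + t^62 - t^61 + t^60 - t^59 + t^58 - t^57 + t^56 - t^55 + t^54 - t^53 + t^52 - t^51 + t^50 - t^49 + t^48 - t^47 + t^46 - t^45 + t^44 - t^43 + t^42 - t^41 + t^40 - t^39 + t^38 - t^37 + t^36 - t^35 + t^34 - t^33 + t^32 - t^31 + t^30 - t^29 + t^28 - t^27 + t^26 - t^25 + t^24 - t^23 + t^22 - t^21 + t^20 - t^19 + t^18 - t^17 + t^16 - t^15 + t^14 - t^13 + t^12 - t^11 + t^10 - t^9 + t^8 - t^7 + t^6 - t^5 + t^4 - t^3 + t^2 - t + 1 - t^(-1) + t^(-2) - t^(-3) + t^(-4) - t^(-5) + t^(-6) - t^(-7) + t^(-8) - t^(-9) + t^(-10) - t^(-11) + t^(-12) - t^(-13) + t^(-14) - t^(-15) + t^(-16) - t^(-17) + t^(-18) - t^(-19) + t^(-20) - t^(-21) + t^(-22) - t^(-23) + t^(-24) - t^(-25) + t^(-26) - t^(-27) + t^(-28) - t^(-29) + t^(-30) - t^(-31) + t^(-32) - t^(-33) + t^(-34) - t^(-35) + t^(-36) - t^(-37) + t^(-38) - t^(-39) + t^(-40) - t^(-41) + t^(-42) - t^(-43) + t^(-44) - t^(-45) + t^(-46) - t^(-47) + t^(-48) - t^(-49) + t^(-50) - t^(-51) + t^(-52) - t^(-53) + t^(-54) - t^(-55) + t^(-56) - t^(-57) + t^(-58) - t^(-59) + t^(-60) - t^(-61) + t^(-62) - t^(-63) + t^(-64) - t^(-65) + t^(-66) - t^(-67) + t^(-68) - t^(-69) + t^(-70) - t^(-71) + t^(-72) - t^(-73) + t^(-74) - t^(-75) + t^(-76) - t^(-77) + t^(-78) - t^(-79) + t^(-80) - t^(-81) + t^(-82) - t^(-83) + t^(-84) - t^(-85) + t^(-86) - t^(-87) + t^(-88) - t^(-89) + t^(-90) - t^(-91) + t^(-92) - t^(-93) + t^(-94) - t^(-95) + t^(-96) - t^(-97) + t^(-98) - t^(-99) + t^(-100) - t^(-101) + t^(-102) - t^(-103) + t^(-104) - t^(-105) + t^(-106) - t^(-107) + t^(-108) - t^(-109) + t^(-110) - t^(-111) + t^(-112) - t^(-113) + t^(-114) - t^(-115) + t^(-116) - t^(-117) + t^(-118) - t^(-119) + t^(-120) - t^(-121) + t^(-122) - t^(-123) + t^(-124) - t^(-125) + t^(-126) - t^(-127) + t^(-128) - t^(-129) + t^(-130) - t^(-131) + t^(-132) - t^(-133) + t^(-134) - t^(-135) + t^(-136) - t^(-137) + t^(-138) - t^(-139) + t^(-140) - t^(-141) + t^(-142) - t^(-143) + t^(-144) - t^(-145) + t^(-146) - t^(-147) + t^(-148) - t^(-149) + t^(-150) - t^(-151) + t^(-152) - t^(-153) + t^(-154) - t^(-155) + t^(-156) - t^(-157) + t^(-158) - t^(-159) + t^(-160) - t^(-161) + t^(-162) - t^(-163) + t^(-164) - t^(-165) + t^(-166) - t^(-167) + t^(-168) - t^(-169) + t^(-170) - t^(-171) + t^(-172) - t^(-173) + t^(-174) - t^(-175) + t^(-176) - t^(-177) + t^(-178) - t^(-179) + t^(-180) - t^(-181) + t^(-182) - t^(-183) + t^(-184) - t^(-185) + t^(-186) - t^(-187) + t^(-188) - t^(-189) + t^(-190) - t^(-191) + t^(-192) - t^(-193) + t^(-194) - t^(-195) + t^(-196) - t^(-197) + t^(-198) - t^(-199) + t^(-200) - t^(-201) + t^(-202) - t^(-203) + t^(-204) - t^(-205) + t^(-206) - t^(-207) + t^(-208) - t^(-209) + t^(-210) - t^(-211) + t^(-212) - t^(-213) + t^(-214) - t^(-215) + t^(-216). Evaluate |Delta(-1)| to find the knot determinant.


Step 1: The polynomial has 433 terms with alternating signs, exponents from 216 down to -216.
Step 2: Substitute t = -1. The i-th term has coefficient (-1)^i and exponent (m-i),
  so its value is (-1)^i * (-1)^(m-i) = (-1)^m = 1 for every i.
Step 3: All 433 terms equal 1, so Delta(-1) = 433 * (1) = 433
Step 4: |Delta(-1)| = 433

433


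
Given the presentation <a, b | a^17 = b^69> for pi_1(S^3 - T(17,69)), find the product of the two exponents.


The relation is a^17 = b^69.
Product of exponents = 17 * 69
= 1173

1173


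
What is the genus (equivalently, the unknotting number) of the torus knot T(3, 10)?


For a torus knot T(p,q), both the unknotting number and genus equal (p-1)(q-1)/2.
= (3-1)(10-1)/2
= 2*9/2
= 18/2 = 9

9


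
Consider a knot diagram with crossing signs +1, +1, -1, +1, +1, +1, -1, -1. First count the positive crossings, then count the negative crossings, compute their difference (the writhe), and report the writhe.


Step 1: Count positive crossings (+1).
Positive crossings: 5
Step 2: Count negative crossings (-1).
Negative crossings: 3
Step 3: Writhe = (positive) - (negative)
w = 5 - 3 = 2
Step 4: |w| = 2, and w is positive

2


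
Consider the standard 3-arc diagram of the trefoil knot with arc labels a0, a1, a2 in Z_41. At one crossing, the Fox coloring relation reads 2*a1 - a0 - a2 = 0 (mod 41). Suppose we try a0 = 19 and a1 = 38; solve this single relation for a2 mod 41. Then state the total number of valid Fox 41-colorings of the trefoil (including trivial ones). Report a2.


Step 1: Apply the given crossing relation 2*a1 - a0 - a2 = 0 (mod 41).
  a2 = 2*a1 - a0 mod 41
  a2 = 2*38 - 19 mod 41
  a2 = 76 - 19 mod 41
  a2 = 57 mod 41 = 16
Step 2: The trefoil has determinant 3.
  Number of Fox p-colorings (p prime) is p^2 if p = 3, else p.
  Since 41 does not divide 3, only trivial (constant) colorings exist.
  (So the trial a0 = 19, a1 = 38 with a0 != a1 does NOT extend to a valid coloring of the whole trefoil: the other two crossing relations require 3*(a1 - a0) = 0 (mod 41), which fails.)
  Total colorings = 41
Step 3: a2 = 16, total Fox 41-colorings = 41

16


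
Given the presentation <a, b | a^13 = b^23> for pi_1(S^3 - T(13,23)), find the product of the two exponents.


The relation is a^13 = b^23.
Product of exponents = 13 * 23
= 299

299


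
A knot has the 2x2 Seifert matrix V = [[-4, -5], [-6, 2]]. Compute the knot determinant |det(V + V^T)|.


Step 1: Form V + V^T where V = [[-4, -5], [-6, 2]]
  V^T = [[-4, -6], [-5, 2]]
  V + V^T = [[-8, -11], [-11, 4]]
Step 2: det(V + V^T) = (-8)*4 - (-11)*(-11)
  = -32 - 121 = -153
Step 3: Knot determinant = |det(V + V^T)| = |-153| = 153

153


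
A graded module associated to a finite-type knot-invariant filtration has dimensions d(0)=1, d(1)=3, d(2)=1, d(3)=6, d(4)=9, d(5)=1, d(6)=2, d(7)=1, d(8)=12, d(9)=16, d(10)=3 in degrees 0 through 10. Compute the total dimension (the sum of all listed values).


Total dimension = d(0) + d(1) + ... + d(10)
= 1 + 3 + 1 + 6 + 9 + 1 + 2 + 1 + 12 + 16 + 3
= 55

55


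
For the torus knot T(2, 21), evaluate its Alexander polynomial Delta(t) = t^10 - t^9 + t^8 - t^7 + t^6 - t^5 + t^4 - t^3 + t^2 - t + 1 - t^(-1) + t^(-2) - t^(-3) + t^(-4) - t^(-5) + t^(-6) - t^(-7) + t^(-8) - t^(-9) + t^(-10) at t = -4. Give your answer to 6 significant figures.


Substituting t = -4 into Delta(t) = t^10 - t^9 + t^8 - t^7 + t^6 - t^5 + t^4 - t^3 + t^2 - t + 1 - t^(-1) + t^(-2) - t^(-3) + t^(-4) - t^(-5) + t^(-6) - t^(-7) + t^(-8) - t^(-9) + t^(-10):
Term values: (1048576) + (262144) + (65536) + (16384) + (4096) + (1024) + (256) + (64) + (16) + (4) + (1) + (0.25) + (0.0625) + (0.015625) + (0.00390625) + (0.000976562) + (0.000244141) + (6.10352e-05) + (1.52588e-05) + (3.8147e-06) + (9.53674e-07)
Sum = 1398101.333
Rounded to 6 significant figures: 1.3981e+06

1.3981e+06


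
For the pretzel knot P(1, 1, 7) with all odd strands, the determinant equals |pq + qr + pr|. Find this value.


Step 1: Compute pq + qr + pr.
pq = 1*1 = 1
qr = 1*7 = 7
pr = 1*7 = 7
pq + qr + pr = 1 + 7 + 7 = 15
Step 2: Take absolute value.
det(P(1,1,7)) = |15| = 15

15


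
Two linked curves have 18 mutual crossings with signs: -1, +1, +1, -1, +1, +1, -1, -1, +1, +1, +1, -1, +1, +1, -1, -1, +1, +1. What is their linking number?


Step 1: Count positive crossings: 11
Step 2: Count negative crossings: 7
Step 3: Sum of signs = 11 - 7 = 4
Step 4: Linking number = sum/2 = 4/2 = 2

2


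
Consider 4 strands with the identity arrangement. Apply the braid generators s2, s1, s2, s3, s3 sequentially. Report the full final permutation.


Starting with identity [1, 2, 3, 4].
Apply generators in sequence:
  After s2: [1, 3, 2, 4]
  After s1: [3, 1, 2, 4]
  After s2: [3, 2, 1, 4]
  After s3: [3, 2, 4, 1]
  After s3: [3, 2, 1, 4]
Final permutation: [3, 2, 1, 4]

[3, 2, 1, 4]


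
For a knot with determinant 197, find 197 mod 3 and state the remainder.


Step 1: A knot is p-colorable if and only if p divides its determinant.
Step 2: Compute 197 mod 3.
197 = 65 * 3 + 2
Step 3: 197 mod 3 = 2
Step 4: The knot is 3-colorable: no

2


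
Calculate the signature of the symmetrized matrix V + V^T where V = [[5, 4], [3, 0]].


Step 1: V + V^T = [[10, 7], [7, 0]]
Step 2: trace = 10, det = -49
Step 3: Discriminant = 10^2 - 4*(-49) = 296
Step 4: Eigenvalues: 13.6023, -3.60233
Step 5: Signature = (# positive eigenvalues) - (# negative eigenvalues) = 0

0


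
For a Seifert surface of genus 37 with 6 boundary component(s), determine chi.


chi = 2 - 2g - b
= 2 - 2*37 - 6
= 2 - 74 - 6 = -78

-78


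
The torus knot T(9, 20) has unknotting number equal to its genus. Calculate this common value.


For a torus knot T(p,q), both the unknotting number and genus equal (p-1)(q-1)/2.
= (9-1)(20-1)/2
= 8*19/2
= 152/2 = 76

76


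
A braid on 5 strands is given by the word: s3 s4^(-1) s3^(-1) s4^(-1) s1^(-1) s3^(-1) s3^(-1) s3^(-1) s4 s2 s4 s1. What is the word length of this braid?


The word length counts the number of generators (including inverses).
Listing each generator: s3, s4^(-1), s3^(-1), s4^(-1), s1^(-1), s3^(-1), s3^(-1), s3^(-1), s4, s2, s4, s1
There are 12 generators in this braid word.

12


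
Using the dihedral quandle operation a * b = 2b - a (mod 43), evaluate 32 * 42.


32 * 42 = 2*42 - 32 mod 43
= 84 - 32 mod 43
= 52 mod 43 = 9

9


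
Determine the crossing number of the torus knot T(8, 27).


For a torus knot T(p, q) with gcd(p,q)=1,
the crossing number is min(p*(q-1), q*(p-1)).
p*(q-1) = 8*26 = 208
q*(p-1) = 27*7 = 189
min(208, 189) = 189

189


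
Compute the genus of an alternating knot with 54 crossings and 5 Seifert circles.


For alternating knots, g = (c - s + 1)/2.
= (54 - 5 + 1)/2
= 50/2 = 25

25


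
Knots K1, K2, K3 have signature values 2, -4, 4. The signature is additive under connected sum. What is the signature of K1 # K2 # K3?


The signature is additive under connected sum.
signature(K1 # K2 # K3) = (2) + (-4) + (4)
= 2

2


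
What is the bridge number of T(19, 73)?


The bridge number of T(p,q) is min(p,q).
min(19, 73) = 19

19


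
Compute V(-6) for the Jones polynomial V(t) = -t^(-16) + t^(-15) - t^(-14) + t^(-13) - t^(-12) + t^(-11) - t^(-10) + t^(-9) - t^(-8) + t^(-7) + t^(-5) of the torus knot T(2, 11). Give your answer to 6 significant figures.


Substituting t = -6 into V(t) = -t^(-16) + t^(-15) - t^(-14) + t^(-13) - t^(-12) + t^(-11) - t^(-10) + t^(-9) - t^(-8) + t^(-7) + t^(-5):
  (-)t^(-16) = -3.5447e-13
  (+)t^(-15) = -2.12682e-12
  (-)t^(-14) = -1.27609e-11
  (+)t^(-13) = -7.65656e-11
  (-)t^(-12) = -4.59394e-10
  (+)t^(-11) = -2.75636e-09
  (-)t^(-10) = -1.65382e-08
  (+)t^(-9) = -9.9229e-08
  (-)t^(-8) = -5.95374e-07
  (+)t^(-7) = -3.57225e-06
  (+)t^(-5) = -0.000128601
Sum = (-3.5447e-13) + (-2.12682e-12) + (-1.27609e-11) + (-7.65656e-11) + (-4.59394e-10) + (-2.75636e-09) + (-1.65382e-08) + (-9.9229e-08) + (-5.95374e-07) + (-3.57225e-06) + (-0.000128601)
= -0.0001328875171
Rounded to 6 significant figures: -0.000132888

-0.000132888


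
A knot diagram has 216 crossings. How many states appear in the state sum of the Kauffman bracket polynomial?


Each crossing contributes 2 choices (A-smoothing or B-smoothing).
Total states = 2^216 = 105312291668557186697918027683670432318895095400549111254310977536

105312291668557186697918027683670432318895095400549111254310977536


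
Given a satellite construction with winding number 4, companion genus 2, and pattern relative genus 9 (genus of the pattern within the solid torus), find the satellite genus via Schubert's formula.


Schubert: g(satellite) = g_rel(pattern) + |winding| * g(companion),
where g_rel(pattern) is the genus of the pattern relative to the solid torus.
= 9 + 4 * 2
= 9 + 8 = 17

17


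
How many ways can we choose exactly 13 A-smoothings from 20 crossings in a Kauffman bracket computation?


We choose which 13 of 20 crossings get A-smoothings.
C(20, 13) = 20! / (13! * 7!)
= 77520

77520


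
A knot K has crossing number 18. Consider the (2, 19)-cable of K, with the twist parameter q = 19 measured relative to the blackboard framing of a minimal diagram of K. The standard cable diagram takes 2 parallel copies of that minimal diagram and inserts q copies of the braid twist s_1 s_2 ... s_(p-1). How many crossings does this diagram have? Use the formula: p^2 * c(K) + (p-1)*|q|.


Step 1: Each of the c(K) crossings of the companion diagram becomes p*p = p^2 crossings among the p parallel strands, and each of the |q| twists s_1 s_2 ... s_(p-1) adds (p-1) crossings.
  Crossings = p^2 * c(K) + (p-1)*|q|
Step 2: = 2^2 * 18 + (2-1)*19
Step 3: = 4*18 + 1*19
Step 4: = 72 + 19 = 91

91


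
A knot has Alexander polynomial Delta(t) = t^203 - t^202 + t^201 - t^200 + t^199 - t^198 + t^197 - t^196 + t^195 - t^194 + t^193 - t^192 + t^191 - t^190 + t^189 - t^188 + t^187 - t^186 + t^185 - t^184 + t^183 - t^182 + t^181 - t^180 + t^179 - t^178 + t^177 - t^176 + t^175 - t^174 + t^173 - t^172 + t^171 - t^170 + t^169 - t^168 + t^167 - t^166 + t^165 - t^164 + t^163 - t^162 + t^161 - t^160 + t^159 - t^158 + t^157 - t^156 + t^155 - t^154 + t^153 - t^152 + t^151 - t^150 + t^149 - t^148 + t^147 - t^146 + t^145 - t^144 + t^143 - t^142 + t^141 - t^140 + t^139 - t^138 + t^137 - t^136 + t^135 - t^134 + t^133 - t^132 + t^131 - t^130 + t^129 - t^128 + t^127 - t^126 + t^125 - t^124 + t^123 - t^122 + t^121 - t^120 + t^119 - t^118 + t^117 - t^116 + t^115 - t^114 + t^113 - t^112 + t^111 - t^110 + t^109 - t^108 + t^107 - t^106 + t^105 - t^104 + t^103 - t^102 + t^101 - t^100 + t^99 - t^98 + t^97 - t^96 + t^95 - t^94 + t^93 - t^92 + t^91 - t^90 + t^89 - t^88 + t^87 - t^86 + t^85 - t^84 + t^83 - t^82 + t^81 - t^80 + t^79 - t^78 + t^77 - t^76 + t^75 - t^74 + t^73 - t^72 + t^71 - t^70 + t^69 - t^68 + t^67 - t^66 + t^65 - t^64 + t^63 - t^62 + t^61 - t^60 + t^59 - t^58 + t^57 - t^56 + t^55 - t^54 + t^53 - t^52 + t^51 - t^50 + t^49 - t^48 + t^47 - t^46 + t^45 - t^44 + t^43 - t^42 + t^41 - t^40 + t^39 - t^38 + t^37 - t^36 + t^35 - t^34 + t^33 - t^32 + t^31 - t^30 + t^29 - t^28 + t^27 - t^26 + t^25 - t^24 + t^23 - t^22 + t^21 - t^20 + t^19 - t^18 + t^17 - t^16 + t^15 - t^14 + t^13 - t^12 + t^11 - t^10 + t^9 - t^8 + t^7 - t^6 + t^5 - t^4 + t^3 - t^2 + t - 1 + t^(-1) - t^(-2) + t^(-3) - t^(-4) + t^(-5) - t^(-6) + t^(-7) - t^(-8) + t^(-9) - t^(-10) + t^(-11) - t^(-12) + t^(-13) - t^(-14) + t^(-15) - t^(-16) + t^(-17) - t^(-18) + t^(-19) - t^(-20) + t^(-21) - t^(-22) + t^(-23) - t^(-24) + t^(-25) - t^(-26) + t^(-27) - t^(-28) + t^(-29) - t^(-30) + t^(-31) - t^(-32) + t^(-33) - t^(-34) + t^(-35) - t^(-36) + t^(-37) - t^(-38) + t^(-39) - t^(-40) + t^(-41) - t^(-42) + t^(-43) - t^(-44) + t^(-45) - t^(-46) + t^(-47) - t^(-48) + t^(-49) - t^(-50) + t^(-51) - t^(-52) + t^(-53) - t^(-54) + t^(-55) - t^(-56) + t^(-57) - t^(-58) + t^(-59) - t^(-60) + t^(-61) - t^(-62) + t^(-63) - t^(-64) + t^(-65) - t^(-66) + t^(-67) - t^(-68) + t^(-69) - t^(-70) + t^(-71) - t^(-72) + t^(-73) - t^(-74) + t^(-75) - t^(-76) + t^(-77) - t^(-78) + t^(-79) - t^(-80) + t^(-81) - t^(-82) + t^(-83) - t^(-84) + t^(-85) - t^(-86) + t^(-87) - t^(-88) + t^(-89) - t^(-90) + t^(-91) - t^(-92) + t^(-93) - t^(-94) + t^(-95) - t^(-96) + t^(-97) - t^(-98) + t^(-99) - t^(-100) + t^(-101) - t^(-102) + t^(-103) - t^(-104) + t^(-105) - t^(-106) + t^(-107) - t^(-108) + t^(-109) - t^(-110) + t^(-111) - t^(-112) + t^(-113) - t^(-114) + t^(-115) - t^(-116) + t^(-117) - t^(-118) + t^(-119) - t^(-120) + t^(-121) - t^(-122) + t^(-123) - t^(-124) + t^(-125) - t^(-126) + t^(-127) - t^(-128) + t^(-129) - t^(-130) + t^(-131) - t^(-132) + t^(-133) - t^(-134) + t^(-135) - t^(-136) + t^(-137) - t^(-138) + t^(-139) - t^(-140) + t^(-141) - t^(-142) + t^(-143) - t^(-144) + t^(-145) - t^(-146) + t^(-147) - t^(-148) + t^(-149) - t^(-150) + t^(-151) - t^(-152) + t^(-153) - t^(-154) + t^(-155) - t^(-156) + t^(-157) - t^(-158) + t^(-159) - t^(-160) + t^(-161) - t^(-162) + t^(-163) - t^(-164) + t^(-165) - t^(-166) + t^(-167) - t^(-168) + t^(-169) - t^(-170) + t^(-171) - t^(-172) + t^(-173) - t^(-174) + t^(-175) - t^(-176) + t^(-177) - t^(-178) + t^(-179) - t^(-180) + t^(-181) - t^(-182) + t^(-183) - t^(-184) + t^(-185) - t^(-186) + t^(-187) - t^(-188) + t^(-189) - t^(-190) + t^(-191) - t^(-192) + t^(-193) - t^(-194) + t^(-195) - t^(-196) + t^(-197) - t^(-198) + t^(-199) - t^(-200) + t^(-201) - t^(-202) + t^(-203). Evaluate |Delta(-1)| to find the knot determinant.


Step 1: The polynomial has 407 terms with alternating signs, exponents from 203 down to -203.
Step 2: Substitute t = -1. The i-th term has coefficient (-1)^i and exponent (m-i),
  so its value is (-1)^i * (-1)^(m-i) = (-1)^m = -1 for every i.
Step 3: All 407 terms equal -1, so Delta(-1) = 407 * (-1) = -407
Step 4: |Delta(-1)| = 407

407


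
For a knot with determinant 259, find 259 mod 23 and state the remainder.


Step 1: A knot is p-colorable if and only if p divides its determinant.
Step 2: Compute 259 mod 23.
259 = 11 * 23 + 6
Step 3: 259 mod 23 = 6
Step 4: The knot is 23-colorable: no

6


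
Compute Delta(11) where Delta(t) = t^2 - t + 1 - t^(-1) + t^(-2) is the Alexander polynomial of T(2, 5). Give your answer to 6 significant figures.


Substituting t = 11 into Delta(t) = t^2 - t + 1 - t^(-1) + t^(-2):
Term values: (121) + (-11) + (1) + (-0.0909091) + (0.00826446)
Sum = 110.9173554
Rounded to 6 significant figures: 110.917

110.917


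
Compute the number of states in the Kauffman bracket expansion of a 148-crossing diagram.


Each crossing contributes 2 choices (A-smoothing or B-smoothing).
Total states = 2^148 = 356811923176489970264571492362373784095686656

356811923176489970264571492362373784095686656


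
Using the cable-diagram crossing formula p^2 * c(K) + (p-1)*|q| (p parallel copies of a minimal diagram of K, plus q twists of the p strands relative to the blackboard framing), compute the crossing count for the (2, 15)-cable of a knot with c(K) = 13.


Step 1: Each of the c(K) crossings of the companion diagram becomes p*p = p^2 crossings among the p parallel strands, and each of the |q| twists s_1 s_2 ... s_(p-1) adds (p-1) crossings.
  Crossings = p^2 * c(K) + (p-1)*|q|
Step 2: = 2^2 * 13 + (2-1)*15
Step 3: = 4*13 + 1*15
Step 4: = 52 + 15 = 67

67


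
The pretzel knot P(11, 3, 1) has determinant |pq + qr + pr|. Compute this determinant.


Step 1: Compute pq + qr + pr.
pq = 11*3 = 33
qr = 3*1 = 3
pr = 11*1 = 11
pq + qr + pr = 33 + 3 + 11 = 47
Step 2: Take absolute value.
det(P(11,3,1)) = |47| = 47

47


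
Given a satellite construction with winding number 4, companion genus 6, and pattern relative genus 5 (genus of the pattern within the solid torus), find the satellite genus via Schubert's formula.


Schubert: g(satellite) = g_rel(pattern) + |winding| * g(companion),
where g_rel(pattern) is the genus of the pattern relative to the solid torus.
= 5 + 4 * 6
= 5 + 24 = 29

29


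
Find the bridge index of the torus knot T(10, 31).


The bridge number of T(p,q) is min(p,q).
min(10, 31) = 10

10


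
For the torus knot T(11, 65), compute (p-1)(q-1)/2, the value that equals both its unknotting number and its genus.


For a torus knot T(p,q), both the unknotting number and genus equal (p-1)(q-1)/2.
= (11-1)(65-1)/2
= 10*64/2
= 640/2 = 320

320


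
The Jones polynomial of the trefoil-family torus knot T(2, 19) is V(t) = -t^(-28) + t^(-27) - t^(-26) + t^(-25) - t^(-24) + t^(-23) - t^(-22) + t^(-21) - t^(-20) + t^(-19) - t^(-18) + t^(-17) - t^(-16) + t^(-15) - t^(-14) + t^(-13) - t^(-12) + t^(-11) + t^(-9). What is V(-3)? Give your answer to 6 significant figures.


Substituting t = -3 into V(t) = -t^(-28) + t^(-27) - t^(-26) + t^(-25) - t^(-24) + t^(-23) - t^(-22) + t^(-21) - t^(-20) + t^(-19) - t^(-18) + t^(-17) - t^(-16) + t^(-15) - t^(-14) + t^(-13) - t^(-12) + t^(-11) + t^(-9):
  (-)t^(-28) = -4.37124e-14
  (+)t^(-27) = -1.31137e-13
  (-)t^(-26) = -3.93412e-13
  (+)t^(-25) = -1.18024e-12
  (-)t^(-24) = -3.54071e-12
  (+)t^(-23) = -1.06221e-11
  (-)t^(-22) = -3.18664e-11
  (+)t^(-21) = -9.55991e-11
  (-)t^(-20) = -2.86797e-10
  (+)t^(-19) = -8.60392e-10
  (-)t^(-18) = -2.58117e-09
  (+)t^(-17) = -7.74352e-09
  (-)t^(-16) = -2.32306e-08
  (+)t^(-15) = -6.96917e-08
  (-)t^(-14) = -2.09075e-07
  (+)t^(-13) = -6.27225e-07
  (-)t^(-12) = -1.88168e-06
  (+)t^(-11) = -5.64503e-06
  (+)t^(-9) = -5.08053e-05
Sum = (-4.37124e-14) + (-1.31137e-13) + (-3.93412e-13) + (-1.18024e-12) + (-3.54071e-12) + (-1.06221e-11) + (-3.18664e-11) + (-9.55991e-11) + (-2.86797e-10) + (-8.60392e-10) + (-2.58117e-09) + (-7.74352e-09) + (-2.32306e-08) + (-6.96917e-08) + (-2.09075e-07) + (-6.27225e-07) + (-1.88168e-06) + (-5.64503e-06) + (-5.08053e-05)
= -5.927280731e-05
Rounded to 6 significant figures: -5.92728e-05

-5.92728e-05


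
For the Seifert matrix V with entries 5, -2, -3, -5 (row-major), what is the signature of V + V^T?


Step 1: V + V^T = [[10, -5], [-5, -10]]
Step 2: trace = 0, det = -125
Step 3: Discriminant = 0^2 - 4*(-125) = 500
Step 4: Eigenvalues: 11.1803, -11.1803
Step 5: Signature = (# positive eigenvalues) - (# negative eigenvalues) = 0

0


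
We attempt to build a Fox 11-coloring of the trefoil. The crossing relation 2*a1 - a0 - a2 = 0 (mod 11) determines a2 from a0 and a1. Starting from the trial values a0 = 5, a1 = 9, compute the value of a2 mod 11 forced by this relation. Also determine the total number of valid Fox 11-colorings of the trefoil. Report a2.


Step 1: Apply the given crossing relation 2*a1 - a0 - a2 = 0 (mod 11).
  a2 = 2*a1 - a0 mod 11
  a2 = 2*9 - 5 mod 11
  a2 = 18 - 5 mod 11
  a2 = 13 mod 11 = 2
Step 2: The trefoil has determinant 3.
  Number of Fox p-colorings (p prime) is p^2 if p = 3, else p.
  Since 11 does not divide 3, only trivial (constant) colorings exist.
  (So the trial a0 = 5, a1 = 9 with a0 != a1 does NOT extend to a valid coloring of the whole trefoil: the other two crossing relations require 3*(a1 - a0) = 0 (mod 11), which fails.)
  Total colorings = 11
Step 3: a2 = 2, total Fox 11-colorings = 11

2


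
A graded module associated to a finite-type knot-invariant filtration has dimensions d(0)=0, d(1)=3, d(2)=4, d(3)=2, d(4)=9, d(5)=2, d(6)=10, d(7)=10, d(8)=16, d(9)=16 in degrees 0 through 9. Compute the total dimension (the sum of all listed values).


Total dimension = d(0) + d(1) + ... + d(9)
= 0 + 3 + 4 + 2 + 9 + 2 + 10 + 10 + 16 + 16
= 72

72


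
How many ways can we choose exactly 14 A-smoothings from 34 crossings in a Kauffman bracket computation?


We choose which 14 of 34 crossings get A-smoothings.
C(34, 14) = 34! / (14! * 20!)
= 1391975640

1391975640


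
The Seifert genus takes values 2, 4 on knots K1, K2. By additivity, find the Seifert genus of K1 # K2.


The Seifert genus is additive under connected sum.
Seifert genus(K1 # K2) = (2) + (4)
= 6

6


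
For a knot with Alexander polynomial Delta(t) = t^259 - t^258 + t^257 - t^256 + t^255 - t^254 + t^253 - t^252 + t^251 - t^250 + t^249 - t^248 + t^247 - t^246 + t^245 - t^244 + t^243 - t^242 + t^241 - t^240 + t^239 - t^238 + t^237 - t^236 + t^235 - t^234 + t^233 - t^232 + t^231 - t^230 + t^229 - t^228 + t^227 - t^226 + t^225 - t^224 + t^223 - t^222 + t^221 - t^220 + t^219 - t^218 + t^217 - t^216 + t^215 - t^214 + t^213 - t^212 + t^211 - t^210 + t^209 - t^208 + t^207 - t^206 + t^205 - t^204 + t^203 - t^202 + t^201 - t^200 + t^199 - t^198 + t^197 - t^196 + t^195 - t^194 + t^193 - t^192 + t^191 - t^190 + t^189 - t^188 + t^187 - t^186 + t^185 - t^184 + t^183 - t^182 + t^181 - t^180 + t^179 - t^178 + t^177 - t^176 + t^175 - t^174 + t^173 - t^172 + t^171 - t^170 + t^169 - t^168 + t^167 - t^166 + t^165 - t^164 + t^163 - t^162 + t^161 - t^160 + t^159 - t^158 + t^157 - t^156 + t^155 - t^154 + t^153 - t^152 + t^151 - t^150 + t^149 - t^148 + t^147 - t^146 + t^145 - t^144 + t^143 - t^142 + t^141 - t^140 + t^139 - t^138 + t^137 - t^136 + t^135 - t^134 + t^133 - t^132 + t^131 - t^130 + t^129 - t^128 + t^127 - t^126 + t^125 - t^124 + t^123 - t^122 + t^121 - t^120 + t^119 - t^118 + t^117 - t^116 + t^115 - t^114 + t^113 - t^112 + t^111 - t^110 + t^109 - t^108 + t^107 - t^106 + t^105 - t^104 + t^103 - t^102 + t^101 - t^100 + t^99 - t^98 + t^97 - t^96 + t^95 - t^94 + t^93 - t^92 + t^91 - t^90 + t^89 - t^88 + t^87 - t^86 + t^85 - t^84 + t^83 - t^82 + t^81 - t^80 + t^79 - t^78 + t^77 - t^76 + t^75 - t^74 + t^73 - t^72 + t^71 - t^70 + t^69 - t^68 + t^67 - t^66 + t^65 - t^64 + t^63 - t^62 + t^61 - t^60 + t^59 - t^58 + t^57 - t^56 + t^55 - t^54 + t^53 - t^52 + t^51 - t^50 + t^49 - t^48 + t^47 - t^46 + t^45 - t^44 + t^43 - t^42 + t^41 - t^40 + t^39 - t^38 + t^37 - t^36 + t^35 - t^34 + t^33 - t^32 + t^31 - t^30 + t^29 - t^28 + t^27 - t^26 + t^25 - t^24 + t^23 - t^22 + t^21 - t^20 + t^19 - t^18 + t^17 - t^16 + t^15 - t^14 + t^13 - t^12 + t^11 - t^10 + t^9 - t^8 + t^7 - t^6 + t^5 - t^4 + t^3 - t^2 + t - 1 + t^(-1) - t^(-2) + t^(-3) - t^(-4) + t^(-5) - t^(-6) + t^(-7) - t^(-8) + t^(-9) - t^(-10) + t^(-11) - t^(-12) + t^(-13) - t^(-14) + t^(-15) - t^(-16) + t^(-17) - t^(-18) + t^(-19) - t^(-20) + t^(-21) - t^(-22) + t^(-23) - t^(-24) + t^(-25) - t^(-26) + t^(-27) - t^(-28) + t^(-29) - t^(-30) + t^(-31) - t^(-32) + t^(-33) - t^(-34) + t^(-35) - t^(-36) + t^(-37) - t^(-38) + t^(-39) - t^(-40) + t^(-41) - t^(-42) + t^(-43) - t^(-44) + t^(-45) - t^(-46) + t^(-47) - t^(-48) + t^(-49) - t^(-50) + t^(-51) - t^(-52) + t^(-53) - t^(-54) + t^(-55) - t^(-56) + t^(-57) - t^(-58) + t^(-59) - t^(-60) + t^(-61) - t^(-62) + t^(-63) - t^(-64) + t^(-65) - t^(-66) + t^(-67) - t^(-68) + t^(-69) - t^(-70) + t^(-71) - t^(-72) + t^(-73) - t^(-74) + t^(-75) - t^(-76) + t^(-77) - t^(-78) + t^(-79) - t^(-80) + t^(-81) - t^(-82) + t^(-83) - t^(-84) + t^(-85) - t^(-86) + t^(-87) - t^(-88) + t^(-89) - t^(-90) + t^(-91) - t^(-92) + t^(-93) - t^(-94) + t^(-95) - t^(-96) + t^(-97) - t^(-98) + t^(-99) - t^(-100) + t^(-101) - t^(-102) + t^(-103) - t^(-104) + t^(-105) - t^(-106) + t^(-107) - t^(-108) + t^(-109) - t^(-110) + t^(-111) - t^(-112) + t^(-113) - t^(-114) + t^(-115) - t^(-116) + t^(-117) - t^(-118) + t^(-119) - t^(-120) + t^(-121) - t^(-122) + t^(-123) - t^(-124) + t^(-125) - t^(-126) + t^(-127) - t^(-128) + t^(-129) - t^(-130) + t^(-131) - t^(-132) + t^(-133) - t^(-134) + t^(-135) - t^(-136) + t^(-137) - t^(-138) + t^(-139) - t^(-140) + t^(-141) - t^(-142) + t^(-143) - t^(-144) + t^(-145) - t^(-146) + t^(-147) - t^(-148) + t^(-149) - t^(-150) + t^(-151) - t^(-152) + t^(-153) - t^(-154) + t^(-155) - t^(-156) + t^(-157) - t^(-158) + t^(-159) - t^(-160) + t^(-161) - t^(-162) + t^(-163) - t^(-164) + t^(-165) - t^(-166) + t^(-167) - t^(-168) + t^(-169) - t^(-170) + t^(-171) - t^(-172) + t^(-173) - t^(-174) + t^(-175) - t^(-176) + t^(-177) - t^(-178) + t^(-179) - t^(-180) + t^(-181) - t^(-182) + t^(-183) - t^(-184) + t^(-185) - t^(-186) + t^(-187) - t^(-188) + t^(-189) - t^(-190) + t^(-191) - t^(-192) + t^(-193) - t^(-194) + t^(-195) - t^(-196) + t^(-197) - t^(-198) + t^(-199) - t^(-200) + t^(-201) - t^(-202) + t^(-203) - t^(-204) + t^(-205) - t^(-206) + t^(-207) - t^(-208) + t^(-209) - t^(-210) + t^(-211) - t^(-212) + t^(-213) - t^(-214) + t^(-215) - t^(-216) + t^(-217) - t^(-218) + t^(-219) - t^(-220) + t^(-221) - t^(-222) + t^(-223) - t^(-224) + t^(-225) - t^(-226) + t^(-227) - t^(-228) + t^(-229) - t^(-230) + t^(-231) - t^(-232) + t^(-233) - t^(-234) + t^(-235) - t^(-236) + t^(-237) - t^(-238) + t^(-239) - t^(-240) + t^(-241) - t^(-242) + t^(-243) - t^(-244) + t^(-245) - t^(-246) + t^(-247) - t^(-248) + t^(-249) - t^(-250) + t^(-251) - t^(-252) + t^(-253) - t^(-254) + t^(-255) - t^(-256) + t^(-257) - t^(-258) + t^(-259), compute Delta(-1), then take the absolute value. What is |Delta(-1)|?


Step 1: The polynomial has 519 terms with alternating signs, exponents from 259 down to -259.
Step 2: Substitute t = -1. The i-th term has coefficient (-1)^i and exponent (m-i),
  so its value is (-1)^i * (-1)^(m-i) = (-1)^m = -1 for every i.
Step 3: All 519 terms equal -1, so Delta(-1) = 519 * (-1) = -519
Step 4: |Delta(-1)| = 519

519


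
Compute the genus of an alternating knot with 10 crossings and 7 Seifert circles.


For alternating knots, g = (c - s + 1)/2.
= (10 - 7 + 1)/2
= 4/2 = 2

2


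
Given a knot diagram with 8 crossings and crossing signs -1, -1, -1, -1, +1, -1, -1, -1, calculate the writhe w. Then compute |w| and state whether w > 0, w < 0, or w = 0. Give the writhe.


Step 1: Count positive crossings (+1).
Positive crossings: 1
Step 2: Count negative crossings (-1).
Negative crossings: 7
Step 3: Writhe = (positive) - (negative)
w = 1 - 7 = -6
Step 4: |w| = 6, and w is negative

-6


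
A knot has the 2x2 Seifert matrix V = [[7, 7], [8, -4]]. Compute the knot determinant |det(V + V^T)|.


Step 1: Form V + V^T where V = [[7, 7], [8, -4]]
  V^T = [[7, 8], [7, -4]]
  V + V^T = [[14, 15], [15, -8]]
Step 2: det(V + V^T) = 14*(-8) - 15*15
  = -112 - 225 = -337
Step 3: Knot determinant = |det(V + V^T)| = |-337| = 337

337


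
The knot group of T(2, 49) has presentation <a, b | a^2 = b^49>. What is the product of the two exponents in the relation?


The relation is a^2 = b^49.
Product of exponents = 2 * 49
= 98

98


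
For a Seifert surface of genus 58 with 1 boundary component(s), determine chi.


chi = 2 - 2g - b
= 2 - 2*58 - 1
= 2 - 116 - 1 = -115

-115


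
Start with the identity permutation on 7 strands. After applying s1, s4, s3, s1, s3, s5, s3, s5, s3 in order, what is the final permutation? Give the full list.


Starting with identity [1, 2, 3, 4, 5, 6, 7].
Apply generators in sequence:
  After s1: [2, 1, 3, 4, 5, 6, 7]
  After s4: [2, 1, 3, 5, 4, 6, 7]
  After s3: [2, 1, 5, 3, 4, 6, 7]
  After s1: [1, 2, 5, 3, 4, 6, 7]
  After s3: [1, 2, 3, 5, 4, 6, 7]
  After s5: [1, 2, 3, 5, 6, 4, 7]
  After s3: [1, 2, 5, 3, 6, 4, 7]
  After s5: [1, 2, 5, 3, 4, 6, 7]
  After s3: [1, 2, 3, 5, 4, 6, 7]
Final permutation: [1, 2, 3, 5, 4, 6, 7]

[1, 2, 3, 5, 4, 6, 7]
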